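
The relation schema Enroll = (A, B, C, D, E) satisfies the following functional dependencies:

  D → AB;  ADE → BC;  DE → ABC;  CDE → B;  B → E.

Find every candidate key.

Attribute D never appears on the right-hand side of any dependency, so D must belong to every candidate key.
{D}⁺ = {A, B, C, D, E}, which is all of the schema, so {D} is the only candidate key.

{D}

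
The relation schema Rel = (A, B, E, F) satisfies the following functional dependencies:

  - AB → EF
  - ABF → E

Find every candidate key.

{A, B}

Attributes A, B never appear on any right-hand side, so every candidate key must contain {A, B}.
{A, B}⁺ = {A, B, E, F}, which is all of the schema, so {A, B} is the only candidate key.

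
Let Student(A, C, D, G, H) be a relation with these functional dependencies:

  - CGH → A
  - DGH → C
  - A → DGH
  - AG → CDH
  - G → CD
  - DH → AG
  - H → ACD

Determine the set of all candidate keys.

A, H

{A}⁺: A→DGH adds D, G, H; AG→CDH adds C → {A, C, D, G, H}.
{H}⁺: H→ACD adds A, C, D; A→DGH adds G → {A, C, D, G, H}.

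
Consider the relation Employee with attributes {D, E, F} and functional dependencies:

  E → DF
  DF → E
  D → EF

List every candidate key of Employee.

{D}⁺: D→EF adds E, F → {D, E, F}.
{E}⁺: E→DF adds D, F → {D, E, F}.

D, E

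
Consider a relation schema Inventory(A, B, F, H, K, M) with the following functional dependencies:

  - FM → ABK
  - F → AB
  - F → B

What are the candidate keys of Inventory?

Attributes F, H, M never appear on any right-hand side, so every candidate key must contain {F, H, M}.
{F, H, M}⁺ = {A, B, F, H, K, M}, which is all of the schema, so {F, H, M} is the only candidate key.

{F, H, M}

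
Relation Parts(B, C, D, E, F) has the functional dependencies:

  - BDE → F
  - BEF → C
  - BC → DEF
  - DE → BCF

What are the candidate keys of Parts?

{B, C}⁺: BC→DEF adds D, E, F → {B, C, D, E, F}. Minimal: {C}⁺ = {C}; {B}⁺ = {B} — none reach the full schema.
{D, E}⁺: DE→BCF adds B, C, F → {B, C, D, E, F}. Minimal: {E}⁺ = {E}; {D}⁺ = {D} — none reach the full schema.
{B, E, F}⁺: BEF→C adds C; BC→DEF adds D → {B, C, D, E, F}. Minimal: {E, F}⁺ = {E, F}; {B, F}⁺ = {B, F}; {B, E}⁺ = {B, E} — none reach the full schema.
Any other superkey contains one of these as a subset, so there are no further candidate keys.

{B, C}, {D, E}, {B, E, F}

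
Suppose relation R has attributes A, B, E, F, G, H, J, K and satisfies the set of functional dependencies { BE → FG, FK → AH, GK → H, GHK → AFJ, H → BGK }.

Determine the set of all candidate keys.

Attribute E never appears on the right-hand side of any dependency, so E must belong to every candidate key.
{E}⁺ = {E}, which is not all of the schema, so we must add further attributes.
{E, H}⁺: H→BGK adds B, G, K; BE→FG adds F; FK→AH adds A; GHK→AFJ adds J → {A, B, E, F, G, H, J, K}. Minimal: {H}⁺ = {A, B, F, G, H, J, K}; {E}⁺ = {E} — none reach the full schema.
{B, E, K}⁺: BE→FG adds F, G; FK→AH adds A, H; GHK→AFJ adds J → {A, B, E, F, G, H, J, K}. Minimal: {E, K}⁺ = {E, K}; {B, K}⁺ = {B, K}; {B, E}⁺ = {B, E, F, G} — none reach the full schema.
{E, F, K}⁺: FK→AH adds A, H; H→BGK adds B, G; GHK→AFJ adds J → {A, B, E, F, G, H, J, K}. Minimal: {F, K}⁺ = {A, B, F, G, H, J, K}; {E, K}⁺ = {E, K}; {E, F}⁺ = {E, F} — none reach the full schema.
{E, G, K}⁺: GK→H adds H; GHK→AFJ adds A, F, J; H→BGK adds B → {A, B, E, F, G, H, J, K}. Minimal: {G, K}⁺ = {A, B, F, G, H, J, K}; {E, K}⁺ = {E, K}; {E, G}⁺ = {E, G} — none reach the full schema.

EH, BEK, EFK, EGK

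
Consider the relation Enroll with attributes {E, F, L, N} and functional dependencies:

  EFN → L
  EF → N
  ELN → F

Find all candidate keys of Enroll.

{E, F}, {E, L, N}

{E, F}⁺: EF→N adds N; EFN→L adds L → {E, F, L, N}.
{E, L, N}⁺: ELN→F adds F → {E, F, L, N}.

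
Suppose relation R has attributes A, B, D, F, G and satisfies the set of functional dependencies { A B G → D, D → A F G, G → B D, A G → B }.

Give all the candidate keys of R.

{D}, {G}

{D}⁺: D→AFG adds A, F, G; G→BD adds B → {A, B, D, F, G}.
{G}⁺: G→BD adds B, D; D→AFG adds A, F → {A, B, D, F, G}.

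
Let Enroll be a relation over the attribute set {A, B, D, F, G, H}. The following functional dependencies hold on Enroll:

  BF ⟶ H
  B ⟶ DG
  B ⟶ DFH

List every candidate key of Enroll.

Attributes A, B never appear on any right-hand side, so every candidate key must contain {A, B}.
{A, B}⁺ = {A, B, D, F, G, H}, which is all of the schema, so {A, B} is the only candidate key.

{A, B}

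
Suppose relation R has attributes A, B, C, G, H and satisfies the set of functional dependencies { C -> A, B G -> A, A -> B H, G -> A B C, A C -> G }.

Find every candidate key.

C, G

{C}⁺: C→A adds A; A→BH adds B, H; AC→G adds G → {A, B, C, G, H}.
{G}⁺: G→ABC adds A, B, C; A→BH adds H → {A, B, C, G, H}.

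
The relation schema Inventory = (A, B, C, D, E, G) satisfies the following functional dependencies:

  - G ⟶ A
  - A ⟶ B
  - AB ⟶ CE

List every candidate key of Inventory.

Attributes D, G never appear on any right-hand side, so every candidate key must contain {D, G}.
{D, G}⁺ = {A, B, C, D, E, G}, which is all of the schema, so {D, G} is the only candidate key.

DG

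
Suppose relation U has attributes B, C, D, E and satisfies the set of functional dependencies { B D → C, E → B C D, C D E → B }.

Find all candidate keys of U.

Attribute E never appears on the right-hand side of any dependency, so E must belong to every candidate key.
{E}⁺ = {B, C, D, E}, which is all of the schema, so {E} is the only candidate key.

(E)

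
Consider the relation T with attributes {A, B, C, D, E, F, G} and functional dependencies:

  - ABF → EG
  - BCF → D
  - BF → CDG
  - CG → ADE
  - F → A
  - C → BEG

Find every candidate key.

Attribute F never appears on the right-hand side of any dependency, so F must belong to every candidate key.
{F}⁺ = {A, F}, which is not all of the schema, so we must add further attributes.
{B, F}⁺: BF→CDG adds C, D, G; CG→ADE adds A, E → {A, B, C, D, E, F, G}.
{C, F}⁺: F→A adds A; C→BEG adds B, E, G; BCF→D adds D → {A, B, C, D, E, F, G}.
Any other superkey contains one of these as a subset, so there are no further candidate keys.

(B, F), (C, F)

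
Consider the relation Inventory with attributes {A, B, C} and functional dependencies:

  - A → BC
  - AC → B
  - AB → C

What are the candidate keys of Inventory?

{A}

Attribute A never appears on the right-hand side of any dependency, so A must belong to every candidate key.
{A}⁺ = {A, B, C}, which is all of the schema, so {A} is the only candidate key.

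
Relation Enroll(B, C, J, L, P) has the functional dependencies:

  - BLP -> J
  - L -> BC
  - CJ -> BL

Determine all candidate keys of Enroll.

Attribute P never appears on the right-hand side of any dependency, so P must belong to every candidate key.
{P}⁺ = {P}, which is not all of the schema, so we must add further attributes.
{L, P}⁺: L→BC adds B, C; BLP→J adds J → {B, C, J, L, P}.
{C, J, P}⁺: CJ→BL adds B, L → {B, C, J, L, P}.
Any other superkey contains one of these as a subset, so there are no further candidate keys.

{L, P}, {C, J, P}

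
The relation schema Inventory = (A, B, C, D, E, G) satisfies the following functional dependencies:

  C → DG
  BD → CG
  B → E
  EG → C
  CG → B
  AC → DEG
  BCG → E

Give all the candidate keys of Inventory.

{A, C}; {A, B, D}; {A, B, G}; {A, E, G}

Attribute A never appears on the right-hand side of any dependency, so A must belong to every candidate key.
{A}⁺ = {A}, which is not all of the schema, so we must add further attributes.
{A, C}⁺: C→DG adds D, G; CG→B adds B; AC→DEG adds E → {A, B, C, D, E, G}.
{A, B, D}⁺: BD→CG adds C, G; B→E adds E → {A, B, C, D, E, G}.
{A, B, G}⁺: B→E adds E; EG→C adds C; AC→DEG adds D → {A, B, C, D, E, G}.
{A, E, G}⁺: EG→C adds C; CG→B adds B; AC→DEG adds D → {A, B, C, D, E, G}.
Any other superkey contains one of these as a subset, so there are no further candidate keys.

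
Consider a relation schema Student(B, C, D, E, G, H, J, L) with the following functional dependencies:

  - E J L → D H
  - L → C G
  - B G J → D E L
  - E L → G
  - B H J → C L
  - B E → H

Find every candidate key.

(B, E, J), (B, G, J), (B, H, J), (B, J, L)

Attributes B, J never appear on any right-hand side, so every candidate key must contain {B, J}.
{B, J}⁺ = {B, J}, which is not all of the schema, so we must add further attributes.
{B, E, J}⁺: BE→H adds H; BHJ→CL adds C, L; EJL→DH adds D; L→CG adds G → {B, C, D, E, G, H, J, L}. Minimal: {E, J}⁺ = {E, J}; {B, J}⁺ = {B, J}; {B, E}⁺ = {B, E, H} — none reach the full schema.
{B, G, J}⁺: BGJ→DEL adds D, E, L; BE→H adds H; L→CG adds C → {B, C, D, E, G, H, J, L}. Minimal: {G, J}⁺ = {G, J}; {B, J}⁺ = {B, J}; {B, G}⁺ = {B, G} — none reach the full schema.
{B, H, J}⁺: BHJ→CL adds C, L; L→CG adds G; BGJ→DEL adds D, E → {B, C, D, E, G, H, J, L}. Minimal: {H, J}⁺ = {H, J}; {B, J}⁺ = {B, J}; {B, H}⁺ = {B, H} — none reach the full schema.
{B, J, L}⁺: L→CG adds C, G; BGJ→DEL adds D, E; BE→H adds H → {B, C, D, E, G, H, J, L}. Minimal: {J, L}⁺ = {C, G, J, L}; {B, L}⁺ = {B, C, G, L}; {B, J}⁺ = {B, J} — none reach the full schema.
Any other superkey contains one of these as a subset, so there are no further candidate keys.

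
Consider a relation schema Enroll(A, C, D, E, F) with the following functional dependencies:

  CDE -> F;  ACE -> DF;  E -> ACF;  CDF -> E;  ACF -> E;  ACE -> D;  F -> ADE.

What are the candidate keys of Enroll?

{E}, {F}

{E}⁺: E→ACF adds A, C, F; ACE→D adds D → {A, C, D, E, F}.
{F}⁺: F→ADE adds A, D, E; E→ACF adds C → {A, C, D, E, F}.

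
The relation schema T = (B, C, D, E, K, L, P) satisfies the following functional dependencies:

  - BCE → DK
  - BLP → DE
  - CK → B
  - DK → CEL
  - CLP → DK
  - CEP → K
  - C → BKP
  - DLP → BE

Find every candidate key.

{C, D}⁺: C→BKP adds B, K, P; DK→CEL adds E, L → {B, C, D, E, K, L, P}. Minimal: {D}⁺ = {D}; {C}⁺ = {B, C, K, P} — none reach the full schema.
{C, E}⁺: C→BKP adds B, K, P; BCE→DK adds D; DK→CEL adds L → {B, C, D, E, K, L, P}. Minimal: {E}⁺ = {E}; {C}⁺ = {B, C, K, P} — none reach the full schema.
{C, L}⁺: C→BKP adds B, K, P; BLP→DE adds D, E → {B, C, D, E, K, L, P}. Minimal: {L}⁺ = {L}; {C}⁺ = {B, C, K, P} — none reach the full schema.
{D, K}⁺: DK→CEL adds C, E, L; C→BKP adds B, P → {B, C, D, E, K, L, P}. Minimal: {K}⁺ = {K}; {D}⁺ = {D} — none reach the full schema.
{B, K, L, P}⁺: BLP→DE adds D, E; DK→CEL adds C → {B, C, D, E, K, L, P}. Minimal: {K, L, P}⁺ = {K, L, P}; {B, L, P}⁺ = {B, D, E, L, P}; {B, K, P}⁺ = {B, K, P}; … — none reach the full schema.

{C, D}, {C, E}, {C, L}, {D, K}, {B, K, L, P}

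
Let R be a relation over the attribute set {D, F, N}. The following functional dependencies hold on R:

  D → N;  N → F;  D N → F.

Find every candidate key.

Attribute D never appears on the right-hand side of any dependency, so D must belong to every candidate key.
{D}⁺ = {D, F, N}, which is all of the schema, so {D} is the only candidate key.

{D}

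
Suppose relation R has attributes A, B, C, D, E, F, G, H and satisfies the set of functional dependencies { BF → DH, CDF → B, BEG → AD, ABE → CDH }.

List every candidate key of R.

{B, E, F, G}; {C, D, E, F, G}

Attributes E, F, G never appear on any right-hand side, so every candidate key must contain {E, F, G}.
{E, F, G}⁺ = {E, F, G}, which is not all of the schema, so we must add further attributes.
{B, E, F, G}⁺: BF→DH adds D, H; BEG→AD adds A; ABE→CDH adds C → {A, B, C, D, E, F, G, H}. Minimal: {E, F, G}⁺ = {E, F, G}; {B, F, G}⁺ = {B, D, F, G, H}; {B, E, G}⁺ = {A, B, C, D, E, G, H}; … — none reach the full schema.
{C, D, E, F, G}⁺: CDF→B adds B; BEG→AD adds A; ABE→CDH adds H → {A, B, C, D, E, F, G, H}. Minimal: {D, E, F, G}⁺ = {D, E, F, G}; {C, E, F, G}⁺ = {C, E, F, G}; {C, D, F, G}⁺ = {B, C, D, F, G, H}; … — none reach the full schema.
Any other superkey contains one of these as a subset, so there are no further candidate keys.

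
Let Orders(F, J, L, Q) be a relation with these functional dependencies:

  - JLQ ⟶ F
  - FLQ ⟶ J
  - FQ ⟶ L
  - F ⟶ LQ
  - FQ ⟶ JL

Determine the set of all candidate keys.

{F}⁺: F→LQ adds L, Q; FQ→JL adds J → {F, J, L, Q}.
{J, L, Q}⁺: JLQ→F adds F → {F, J, L, Q}. Minimal: {L, Q}⁺ = {L, Q}; {J, Q}⁺ = {J, Q}; {J, L}⁺ = {J, L} — none reach the full schema.
Any other superkey contains one of these as a subset, so there are no further candidate keys.

(F), (J, L, Q)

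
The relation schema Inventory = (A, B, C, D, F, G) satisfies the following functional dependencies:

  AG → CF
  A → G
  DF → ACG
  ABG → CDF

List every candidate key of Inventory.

{A, B}⁺: A→G adds G; ABG→CDF adds C, D, F → {A, B, C, D, F, G}.
{B, D, F}⁺: DF→ACG adds A, C, G → {A, B, C, D, F, G}.

{A, B}; {B, D, F}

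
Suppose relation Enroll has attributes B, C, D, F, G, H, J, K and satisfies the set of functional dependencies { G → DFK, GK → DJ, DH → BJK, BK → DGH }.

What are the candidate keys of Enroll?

Attribute C never appears on the right-hand side of any dependency, so C must belong to every candidate key.
{C}⁺ = {C}, which is not all of the schema, so we must add further attributes.
{B, C, G}⁺: G→DFK adds D, F, K; GK→DJ adds J; BK→DGH adds H → {B, C, D, F, G, H, J, K}. Minimal: {C, G}⁺ = {C, D, F, G, J, K}; {B, G}⁺ = {B, D, F, G, H, J, K}; {B, C}⁺ = {B, C} — none reach the full schema.
{B, C, K}⁺: BK→DGH adds D, G, H; G→DFK adds F; GK→DJ adds J → {B, C, D, F, G, H, J, K}. Minimal: {C, K}⁺ = {C, K}; {B, K}⁺ = {B, D, F, G, H, J, K}; {B, C}⁺ = {B, C} — none reach the full schema.
{C, D, H}⁺: DH→BJK adds B, J, K; BK→DGH adds G; G→DFK adds F → {B, C, D, F, G, H, J, K}. Minimal: {D, H}⁺ = {B, D, F, G, H, J, K}; {C, H}⁺ = {C, H}; {C, D}⁺ = {C, D} — none reach the full schema.
{C, G, H}⁺: G→DFK adds D, F, K; GK→DJ adds J; DH→BJK adds B → {B, C, D, F, G, H, J, K}. Minimal: {G, H}⁺ = {B, D, F, G, H, J, K}; {C, H}⁺ = {C, H}; {C, G}⁺ = {C, D, F, G, J, K} — none reach the full schema.
Any other superkey contains one of these as a subset, so there are no further candidate keys.

BCG, BCK, CDH, CGH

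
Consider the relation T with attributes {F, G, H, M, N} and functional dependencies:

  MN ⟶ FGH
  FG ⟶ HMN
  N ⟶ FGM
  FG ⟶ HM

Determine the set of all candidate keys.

{N}⁺: N→FGM adds F, G, M; FG→HM adds H → {F, G, H, M, N}.
{F, G}⁺: FG→HMN adds H, M, N → {F, G, H, M, N}.

{N}, {F, G}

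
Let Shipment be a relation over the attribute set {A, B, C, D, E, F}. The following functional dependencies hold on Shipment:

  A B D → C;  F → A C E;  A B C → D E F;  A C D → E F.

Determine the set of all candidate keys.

{B, F}, {A, B, C}, {A, B, D}

{B, F}⁺: F→ACE adds A, C, E; ABC→DEF adds D → {A, B, C, D, E, F}. Minimal: {F}⁺ = {A, C, E, F}; {B}⁺ = {B} — none reach the full schema.
{A, B, C}⁺: ABC→DEF adds D, E, F → {A, B, C, D, E, F}. Minimal: {B, C}⁺ = {B, C}; {A, C}⁺ = {A, C}; {A, B}⁺ = {A, B} — none reach the full schema.
{A, B, D}⁺: ABD→C adds C; ABC→DEF adds E, F → {A, B, C, D, E, F}. Minimal: {B, D}⁺ = {B, D}; {A, D}⁺ = {A, D}; {A, B}⁺ = {A, B} — none reach the full schema.
Any other superkey contains one of these as a subset, so there are no further candidate keys.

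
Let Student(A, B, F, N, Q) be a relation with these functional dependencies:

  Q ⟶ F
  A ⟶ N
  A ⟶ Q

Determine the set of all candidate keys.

(A, B)

Attributes A, B never appear on any right-hand side, so every candidate key must contain {A, B}.
{A, B}⁺ = {A, B, F, N, Q}, which is all of the schema, so {A, B} is the only candidate key.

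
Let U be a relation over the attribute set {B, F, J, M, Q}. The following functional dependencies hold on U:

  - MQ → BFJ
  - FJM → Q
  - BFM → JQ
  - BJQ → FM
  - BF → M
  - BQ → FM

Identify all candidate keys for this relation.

{B, F}⁺: BF→M adds M; BFM→JQ adds J, Q → {B, F, J, M, Q}.
{B, Q}⁺: BQ→FM adds F, M; MQ→BFJ adds J → {B, F, J, M, Q}.
{M, Q}⁺: MQ→BFJ adds B, F, J → {B, F, J, M, Q}.
{F, J, M}⁺: FJM→Q adds Q; MQ→BFJ adds B → {B, F, J, M, Q}.

{B, F}, {B, Q}, {M, Q}, {F, J, M}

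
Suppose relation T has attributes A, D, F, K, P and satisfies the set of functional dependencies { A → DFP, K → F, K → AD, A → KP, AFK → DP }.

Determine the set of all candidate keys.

(A), (K)

{A}⁺: A→DFP adds D, F, P; A→KP adds K → {A, D, F, K, P}.
{K}⁺: K→F adds F; K→AD adds A, D; A→KP adds P → {A, D, F, K, P}.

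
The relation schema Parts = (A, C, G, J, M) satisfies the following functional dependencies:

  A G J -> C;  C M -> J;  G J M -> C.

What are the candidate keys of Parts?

Attributes A, G, M never appear on any right-hand side, so every candidate key must contain {A, G, M}.
{A, G, M}⁺ = {A, G, M}, which is not all of the schema, so we must add further attributes.
{A, C, G, M}⁺: CM→J adds J → {A, C, G, J, M}.
{A, G, J, M}⁺: AGJ→C adds C → {A, C, G, J, M}.
Any other superkey contains one of these as a subset, so there are no further candidate keys.

ACGM; AGJM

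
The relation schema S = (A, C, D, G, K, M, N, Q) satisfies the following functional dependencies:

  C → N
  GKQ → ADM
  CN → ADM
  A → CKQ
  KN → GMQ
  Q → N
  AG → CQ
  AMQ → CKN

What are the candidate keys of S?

{A}⁺: A→CKQ adds C, K, Q; Q→N adds N; CN→ADM adds D, M; KN→GMQ adds G → {A, C, D, G, K, M, N, Q}.
{C}⁺: C→N adds N; CN→ADM adds A, D, M; A→CKQ adds K, Q; KN→GMQ adds G → {A, C, D, G, K, M, N, Q}.
{K, N}⁺: KN→GMQ adds G, M, Q; GKQ→ADM adds A, D; A→CKQ adds C → {A, C, D, G, K, M, N, Q}. Minimal: {N}⁺ = {N}; {K}⁺ = {K} — none reach the full schema.
{K, Q}⁺: Q→N adds N; KN→GMQ adds G, M; GKQ→ADM adds A, D; A→CKQ adds C → {A, C, D, G, K, M, N, Q}. Minimal: {Q}⁺ = {N, Q}; {K}⁺ = {K} — none reach the full schema.
Any other superkey contains one of these as a subset, so there are no further candidate keys.

(A); (C); (K, N); (K, Q)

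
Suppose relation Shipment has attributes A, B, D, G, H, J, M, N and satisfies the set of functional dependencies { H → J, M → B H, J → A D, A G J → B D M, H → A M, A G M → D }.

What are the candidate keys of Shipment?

{G, H, N}, {G, J, N}, {G, M, N}

Attributes G, N never appear on any right-hand side, so every candidate key must contain {G, N}.
{G, N}⁺ = {G, N}, which is not all of the schema, so we must add further attributes.
{G, H, N}⁺: H→J adds J; J→AD adds A, D; AGJ→BDM adds B, M → {A, B, D, G, H, J, M, N}. Minimal: {H, N}⁺ = {A, B, D, H, J, M, N}; {G, N}⁺ = {G, N}; {G, H}⁺ = {A, B, D, G, H, J, M} — none reach the full schema.
{G, J, N}⁺: J→AD adds A, D; AGJ→BDM adds B, M; M→BH adds H → {A, B, D, G, H, J, M, N}. Minimal: {J, N}⁺ = {A, D, J, N}; {G, N}⁺ = {G, N}; {G, J}⁺ = {A, B, D, G, H, J, M} — none reach the full schema.
{G, M, N}⁺: M→BH adds B, H; H→AM adds A; AGM→D adds D; H→J adds J → {A, B, D, G, H, J, M, N}. Minimal: {M, N}⁺ = {A, B, D, H, J, M, N}; {G, N}⁺ = {G, N}; {G, M}⁺ = {A, B, D, G, H, J, M} — none reach the full schema.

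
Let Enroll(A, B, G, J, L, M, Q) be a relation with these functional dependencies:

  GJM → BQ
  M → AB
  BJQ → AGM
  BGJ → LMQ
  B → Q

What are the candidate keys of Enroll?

Attribute J never appears on the right-hand side of any dependency, so J must belong to every candidate key.
{J}⁺ = {J}, which is not all of the schema, so we must add further attributes.
{B, J}⁺: B→Q adds Q; BJQ→AGM adds A, G, M; BGJ→LMQ adds L → {A, B, G, J, L, M, Q}. Minimal: {J}⁺ = {J}; {B}⁺ = {B, Q} — none reach the full schema.
{J, M}⁺: M→AB adds A, B; B→Q adds Q; BJQ→AGM adds G; BGJ→LMQ adds L → {A, B, G, J, L, M, Q}. Minimal: {M}⁺ = {A, B, M, Q}; {J}⁺ = {J} — none reach the full schema.
Any other superkey contains one of these as a subset, so there are no further candidate keys.

{B, J}, {J, M}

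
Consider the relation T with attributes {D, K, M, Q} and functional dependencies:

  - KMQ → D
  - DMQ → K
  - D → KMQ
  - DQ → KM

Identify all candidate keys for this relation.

{D}⁺: D→KMQ adds K, M, Q → {D, K, M, Q}.
{K, M, Q}⁺: KMQ→D adds D → {D, K, M, Q}. Minimal: {M, Q}⁺ = {M, Q}; {K, Q}⁺ = {K, Q}; {K, M}⁺ = {K, M} — none reach the full schema.
Any other superkey contains one of these as a subset, so there are no further candidate keys.

D, KMQ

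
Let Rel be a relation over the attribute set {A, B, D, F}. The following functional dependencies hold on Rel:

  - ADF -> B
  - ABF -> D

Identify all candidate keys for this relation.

Attributes A, F never appear on any right-hand side, so every candidate key must contain {A, F}.
{A, F}⁺ = {A, F}, which is not all of the schema, so we must add further attributes.
{A, B, F}⁺: ABF→D adds D → {A, B, D, F}.
{A, D, F}⁺: ADF→B adds B → {A, B, D, F}.

ABF, ADF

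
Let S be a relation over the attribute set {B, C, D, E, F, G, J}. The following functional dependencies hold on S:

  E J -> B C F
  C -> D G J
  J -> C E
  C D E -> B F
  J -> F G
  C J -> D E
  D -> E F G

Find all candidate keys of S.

{C}⁺: C→DGJ adds D, G, J; J→CE adds E; CDE→BF adds B, F → {B, C, D, E, F, G, J}.
{J}⁺: J→CE adds C, E; J→FG adds F, G; CJ→DE adds D; EJ→BCF adds B → {B, C, D, E, F, G, J}.

C; J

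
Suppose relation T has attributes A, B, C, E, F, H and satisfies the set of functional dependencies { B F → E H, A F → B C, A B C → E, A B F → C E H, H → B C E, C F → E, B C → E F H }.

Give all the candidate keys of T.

{A, F}, {A, H}, {A, B, C}

Attribute A never appears on the right-hand side of any dependency, so A must belong to every candidate key.
{A}⁺ = {A}, which is not all of the schema, so we must add further attributes.
{A, F}⁺: AF→BC adds B, C; ABC→E adds E; ABF→CEH adds H → {A, B, C, E, F, H}. Minimal: {F}⁺ = {F}; {A}⁺ = {A} — none reach the full schema.
{A, H}⁺: H→BCE adds B, C, E; BC→EFH adds F → {A, B, C, E, F, H}. Minimal: {H}⁺ = {B, C, E, F, H}; {A}⁺ = {A} — none reach the full schema.
{A, B, C}⁺: ABC→E adds E; BC→EFH adds F, H → {A, B, C, E, F, H}. Minimal: {B, C}⁺ = {B, C, E, F, H}; {A, C}⁺ = {A, C}; {A, B}⁺ = {A, B} — none reach the full schema.
Any other superkey contains one of these as a subset, so there are no further candidate keys.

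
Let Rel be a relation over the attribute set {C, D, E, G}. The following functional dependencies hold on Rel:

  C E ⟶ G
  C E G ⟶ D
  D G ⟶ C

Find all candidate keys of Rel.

(C, E), (D, E, G)

Attribute E never appears on the right-hand side of any dependency, so E must belong to every candidate key.
{E}⁺ = {E}, which is not all of the schema, so we must add further attributes.
{C, E}⁺: CE→G adds G; CEG→D adds D → {C, D, E, G}. Minimal: {E}⁺ = {E}; {C}⁺ = {C} — none reach the full schema.
{D, E, G}⁺: DG→C adds C → {C, D, E, G}. Minimal: {E, G}⁺ = {E, G}; {D, G}⁺ = {C, D, G}; {D, E}⁺ = {D, E} — none reach the full schema.
Any other superkey contains one of these as a subset, so there are no further candidate keys.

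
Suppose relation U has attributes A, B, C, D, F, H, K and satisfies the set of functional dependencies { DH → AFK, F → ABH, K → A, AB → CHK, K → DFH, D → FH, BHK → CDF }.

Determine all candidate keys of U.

{D}⁺: D→FH adds F, H; DH→AFK adds A, K; F→ABH adds B; AB→CHK adds C → {A, B, C, D, F, H, K}.
{F}⁺: F→ABH adds A, B, H; AB→CHK adds C, K; K→DFH adds D → {A, B, C, D, F, H, K}.
{K}⁺: K→A adds A; K→DFH adds D, F, H; F→ABH adds B; AB→CHK adds C → {A, B, C, D, F, H, K}.
{A, B}⁺: AB→CHK adds C, H, K; K→DFH adds D, F → {A, B, C, D, F, H, K}. Minimal: {B}⁺ = {B}; {A}⁺ = {A} — none reach the full schema.
Any other superkey contains one of these as a subset, so there are no further candidate keys.

D, F, K, AB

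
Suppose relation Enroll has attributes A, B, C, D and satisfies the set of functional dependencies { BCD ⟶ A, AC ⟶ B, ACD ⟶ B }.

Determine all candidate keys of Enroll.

Attributes C, D never appear on any right-hand side, so every candidate key must contain {C, D}.
{C, D}⁺ = {C, D}, which is not all of the schema, so we must add further attributes.
{A, C, D}⁺: AC→B adds B → {A, B, C, D}.
{B, C, D}⁺: BCD→A adds A → {A, B, C, D}.

ACD, BCD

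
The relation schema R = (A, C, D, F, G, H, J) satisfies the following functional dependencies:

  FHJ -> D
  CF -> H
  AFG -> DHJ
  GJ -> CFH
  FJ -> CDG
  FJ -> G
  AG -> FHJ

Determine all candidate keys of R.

Attribute A never appears on the right-hand side of any dependency, so A must belong to every candidate key.
{A}⁺ = {A}, which is not all of the schema, so we must add further attributes.
{A, G}⁺: AG→FHJ adds F, H, J; FHJ→D adds D; GJ→CFH adds C → {A, C, D, F, G, H, J}. Minimal: {G}⁺ = {G}; {A}⁺ = {A} — none reach the full schema.
{A, F, J}⁺: FJ→CDG adds C, D, G; AG→FHJ adds H → {A, C, D, F, G, H, J}. Minimal: {F, J}⁺ = {C, D, F, G, H, J}; {A, J}⁺ = {A, J}; {A, F}⁺ = {A, F} — none reach the full schema.
Any other superkey contains one of these as a subset, so there are no further candidate keys.

AG, AFJ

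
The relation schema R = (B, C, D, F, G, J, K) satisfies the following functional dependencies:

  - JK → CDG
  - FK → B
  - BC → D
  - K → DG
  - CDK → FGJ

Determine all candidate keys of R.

{C, K}⁺: K→DG adds D, G; CDK→FGJ adds F, J; FK→B adds B → {B, C, D, F, G, J, K}. Minimal: {K}⁺ = {D, G, K}; {C}⁺ = {C} — none reach the full schema.
{J, K}⁺: JK→CDG adds C, D, G; CDK→FGJ adds F; FK→B adds B → {B, C, D, F, G, J, K}. Minimal: {K}⁺ = {D, G, K}; {J}⁺ = {J} — none reach the full schema.
Any other superkey contains one of these as a subset, so there are no further candidate keys.

{C, K}, {J, K}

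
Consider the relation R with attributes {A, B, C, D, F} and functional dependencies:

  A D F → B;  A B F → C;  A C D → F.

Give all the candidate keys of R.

(A, C, D); (A, D, F)

Attributes A, D never appear on any right-hand side, so every candidate key must contain {A, D}.
{A, D}⁺ = {A, D}, which is not all of the schema, so we must add further attributes.
{A, C, D}⁺: ACD→F adds F; ADF→B adds B → {A, B, C, D, F}.
{A, D, F}⁺: ADF→B adds B; ABF→C adds C → {A, B, C, D, F}.
Any other superkey contains one of these as a subset, so there are no further candidate keys.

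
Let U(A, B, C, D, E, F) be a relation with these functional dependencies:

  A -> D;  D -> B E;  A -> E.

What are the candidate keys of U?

{A, C, F}⁺: A→D adds D; D→BE adds B, E → {A, B, C, D, E, F}. Minimal: {C, F}⁺ = {C, F}; {A, F}⁺ = {A, B, D, E, F}; {A, C}⁺ = {A, B, C, D, E} — none reach the full schema.

{A, C, F}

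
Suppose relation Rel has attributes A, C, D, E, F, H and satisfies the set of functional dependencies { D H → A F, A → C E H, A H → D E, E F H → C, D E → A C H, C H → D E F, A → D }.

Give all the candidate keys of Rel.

{A}⁺: A→CEH adds C, E, H; AH→DE adds D; CH→DEF adds F → {A, C, D, E, F, H}.
{C, H}⁺: CH→DEF adds D, E, F; DH→AF adds A → {A, C, D, E, F, H}. Minimal: {H}⁺ = {H}; {C}⁺ = {C} — none reach the full schema.
{D, E}⁺: DE→ACH adds A, C, H; CH→DEF adds F → {A, C, D, E, F, H}. Minimal: {E}⁺ = {E}; {D}⁺ = {D} — none reach the full schema.
{D, H}⁺: DH→AF adds A, F; A→CEH adds C, E → {A, C, D, E, F, H}. Minimal: {H}⁺ = {H}; {D}⁺ = {D} — none reach the full schema.
{E, F, H}⁺: EFH→C adds C; CH→DEF adds D; DH→AF adds A → {A, C, D, E, F, H}. Minimal: {F, H}⁺ = {F, H}; {E, H}⁺ = {E, H}; {E, F}⁺ = {E, F} — none reach the full schema.
Any other superkey contains one of these as a subset, so there are no further candidate keys.

{A}; {C, H}; {D, E}; {D, H}; {E, F, H}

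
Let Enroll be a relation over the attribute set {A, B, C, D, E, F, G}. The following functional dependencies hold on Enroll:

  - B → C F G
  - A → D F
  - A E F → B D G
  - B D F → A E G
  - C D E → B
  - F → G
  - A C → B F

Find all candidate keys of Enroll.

{A, B}⁺: B→CFG adds C, F, G; A→DF adds D; BDF→AEG adds E → {A, B, C, D, E, F, G}. Minimal: {B}⁺ = {B, C, F, G}; {A}⁺ = {A, D, F, G} — none reach the full schema.
{A, C}⁺: A→DF adds D, F; F→G adds G; AC→BF adds B; BDF→AEG adds E → {A, B, C, D, E, F, G}. Minimal: {C}⁺ = {C}; {A}⁺ = {A, D, F, G} — none reach the full schema.
{A, E}⁺: A→DF adds D, F; AEF→BDG adds B, G; B→CFG adds C → {A, B, C, D, E, F, G}. Minimal: {E}⁺ = {E}; {A}⁺ = {A, D, F, G} — none reach the full schema.
{B, D}⁺: B→CFG adds C, F, G; BDF→AEG adds A, E → {A, B, C, D, E, F, G}. Minimal: {D}⁺ = {D}; {B}⁺ = {B, C, F, G} — none reach the full schema.
{C, D, E}⁺: CDE→B adds B; B→CFG adds F, G; BDF→AEG adds A → {A, B, C, D, E, F, G}. Minimal: {D, E}⁺ = {D, E}; {C, E}⁺ = {C, E}; {C, D}⁺ = {C, D} — none reach the full schema.

{A, B}, {A, C}, {A, E}, {B, D}, {C, D, E}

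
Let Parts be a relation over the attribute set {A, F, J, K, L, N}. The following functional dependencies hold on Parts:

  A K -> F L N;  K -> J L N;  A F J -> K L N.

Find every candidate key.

Attribute A never appears on the right-hand side of any dependency, so A must belong to every candidate key.
{A}⁺ = {A}, which is not all of the schema, so we must add further attributes.
{A, K}⁺: AK→FLN adds F, L, N; K→JLN adds J → {A, F, J, K, L, N}.
{A, F, J}⁺: AFJ→KLN adds K, L, N → {A, F, J, K, L, N}.
Any other superkey contains one of these as a subset, so there are no further candidate keys.

{A, K}, {A, F, J}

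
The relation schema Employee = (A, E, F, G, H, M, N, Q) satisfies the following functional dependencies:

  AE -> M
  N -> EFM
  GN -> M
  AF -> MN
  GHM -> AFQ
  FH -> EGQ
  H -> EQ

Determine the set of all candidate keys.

(H, N); (A, F, H); (A, G, H); (F, H, M); (G, H, M)

Attribute H never appears on the right-hand side of any dependency, so H must belong to every candidate key.
{H}⁺ = {E, H, Q}, which is not all of the schema, so we must add further attributes.
{H, N}⁺: N→EFM adds E, F, M; FH→EGQ adds G, Q; GHM→AFQ adds A → {A, E, F, G, H, M, N, Q}. Minimal: {N}⁺ = {E, F, M, N}; {H}⁺ = {E, H, Q} — none reach the full schema.
{A, F, H}⁺: AF→MN adds M, N; FH→EGQ adds E, G, Q → {A, E, F, G, H, M, N, Q}. Minimal: {F, H}⁺ = {E, F, G, H, Q}; {A, H}⁺ = {A, E, H, M, Q}; {A, F}⁺ = {A, E, F, M, N} — none reach the full schema.
{A, G, H}⁺: H→EQ adds E, Q; AE→M adds M; GHM→AFQ adds F; AF→MN adds N → {A, E, F, G, H, M, N, Q}. Minimal: {G, H}⁺ = {E, G, H, Q}; {A, H}⁺ = {A, E, H, M, Q}; {A, G}⁺ = {A, G} — none reach the full schema.
{F, H, M}⁺: FH→EGQ adds E, G, Q; GHM→AFQ adds A; AF→MN adds N → {A, E, F, G, H, M, N, Q}. Minimal: {H, M}⁺ = {E, H, M, Q}; {F, M}⁺ = {F, M}; {F, H}⁺ = {E, F, G, H, Q} — none reach the full schema.
{G, H, M}⁺: GHM→AFQ adds A, F, Q; FH→EGQ adds E; AF→MN adds N → {A, E, F, G, H, M, N, Q}. Minimal: {H, M}⁺ = {E, H, M, Q}; {G, M}⁺ = {G, M}; {G, H}⁺ = {E, G, H, Q} — none reach the full schema.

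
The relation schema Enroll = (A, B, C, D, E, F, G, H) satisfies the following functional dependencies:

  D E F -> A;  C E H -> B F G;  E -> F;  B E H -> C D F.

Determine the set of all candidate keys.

Attributes E, H never appear on any right-hand side, so every candidate key must contain {E, H}.
{E, H}⁺ = {E, F, H}, which is not all of the schema, so we must add further attributes.
{B, E, H}⁺: E→F adds F; BEH→CDF adds C, D; DEF→A adds A; CEH→BFG adds G → {A, B, C, D, E, F, G, H}.
{C, E, H}⁺: CEH→BFG adds B, F, G; BEH→CDF adds D; DEF→A adds A → {A, B, C, D, E, F, G, H}.
Any other superkey contains one of these as a subset, so there are no further candidate keys.

{B, E, H}; {C, E, H}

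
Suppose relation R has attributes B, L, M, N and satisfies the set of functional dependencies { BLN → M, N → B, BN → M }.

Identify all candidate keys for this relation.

{L, N}

Attributes L, N never appear on any right-hand side, so every candidate key must contain {L, N}.
{L, N}⁺ = {B, L, M, N}, which is all of the schema, so {L, N} is the only candidate key.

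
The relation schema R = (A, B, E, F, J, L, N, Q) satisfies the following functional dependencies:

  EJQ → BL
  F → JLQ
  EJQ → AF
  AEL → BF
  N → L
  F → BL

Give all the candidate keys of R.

Attributes E, N never appear on any right-hand side, so every candidate key must contain {E, N}.
{E, N}⁺ = {E, L, N}, which is not all of the schema, so we must add further attributes.
{A, E, N}⁺: N→L adds L; AEL→BF adds B, F; F→JLQ adds J, Q → {A, B, E, F, J, L, N, Q}.
{E, F, N}⁺: F→JLQ adds J, L, Q; EJQ→AF adds A; AEL→BF adds B → {A, B, E, F, J, L, N, Q}.
{E, J, N, Q}⁺: EJQ→BL adds B, L; EJQ→AF adds A, F → {A, B, E, F, J, L, N, Q}.
Any other superkey contains one of these as a subset, so there are no further candidate keys.

(A, E, N), (E, F, N), (E, J, N, Q)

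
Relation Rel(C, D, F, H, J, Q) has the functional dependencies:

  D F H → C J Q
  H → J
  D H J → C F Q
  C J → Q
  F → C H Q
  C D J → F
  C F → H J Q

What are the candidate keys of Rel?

DF, DH, CDJ

Attribute D never appears on the right-hand side of any dependency, so D must belong to every candidate key.
{D}⁺ = {D}, which is not all of the schema, so we must add further attributes.
{D, F}⁺: F→CHQ adds C, H, Q; CF→HJQ adds J → {C, D, F, H, J, Q}. Minimal: {F}⁺ = {C, F, H, J, Q}; {D}⁺ = {D} — none reach the full schema.
{D, H}⁺: H→J adds J; DHJ→CFQ adds C, F, Q → {C, D, F, H, J, Q}. Minimal: {H}⁺ = {H, J}; {D}⁺ = {D} — none reach the full schema.
{C, D, J}⁺: CJ→Q adds Q; CDJ→F adds F; CF→HJQ adds H → {C, D, F, H, J, Q}. Minimal: {D, J}⁺ = {D, J}; {C, J}⁺ = {C, J, Q}; {C, D}⁺ = {C, D} — none reach the full schema.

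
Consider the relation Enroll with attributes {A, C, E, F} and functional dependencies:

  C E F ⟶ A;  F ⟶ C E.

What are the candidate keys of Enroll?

(F)

Attribute F never appears on the right-hand side of any dependency, so F must belong to every candidate key.
{F}⁺ = {A, C, E, F}, which is all of the schema, so {F} is the only candidate key.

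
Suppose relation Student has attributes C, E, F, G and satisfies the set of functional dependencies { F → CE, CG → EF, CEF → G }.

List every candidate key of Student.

{F}⁺: F→CE adds C, E; CEF→G adds G → {C, E, F, G}.
{C, G}⁺: CG→EF adds E, F → {C, E, F, G}. Minimal: {G}⁺ = {G}; {C}⁺ = {C} — none reach the full schema.

{F}, {C, G}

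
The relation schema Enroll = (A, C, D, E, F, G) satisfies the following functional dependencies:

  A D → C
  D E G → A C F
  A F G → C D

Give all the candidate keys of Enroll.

{D, E, G}; {A, E, F, G}

{D, E, G}⁺: DEG→ACF adds A, C, F → {A, C, D, E, F, G}. Minimal: {E, G}⁺ = {E, G}; {D, G}⁺ = {D, G}; {D, E}⁺ = {D, E} — none reach the full schema.
{A, E, F, G}⁺: AFG→CD adds C, D → {A, C, D, E, F, G}. Minimal: {E, F, G}⁺ = {E, F, G}; {A, F, G}⁺ = {A, C, D, F, G}; {A, E, G}⁺ = {A, E, G}; … — none reach the full schema.
Any other superkey contains one of these as a subset, so there are no further candidate keys.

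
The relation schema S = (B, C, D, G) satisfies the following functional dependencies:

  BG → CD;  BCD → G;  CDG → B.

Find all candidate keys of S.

{B, G}⁺: BG→CD adds C, D → {B, C, D, G}.
{B, C, D}⁺: BCD→G adds G → {B, C, D, G}.
{C, D, G}⁺: CDG→B adds B → {B, C, D, G}.
Any other superkey contains one of these as a subset, so there are no further candidate keys.

(B, G), (B, C, D), (C, D, G)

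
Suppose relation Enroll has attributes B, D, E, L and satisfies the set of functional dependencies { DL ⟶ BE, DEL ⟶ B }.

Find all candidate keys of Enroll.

Attributes D, L never appear on any right-hand side, so every candidate key must contain {D, L}.
{D, L}⁺ = {B, D, E, L}, which is all of the schema, so {D, L} is the only candidate key.

{D, L}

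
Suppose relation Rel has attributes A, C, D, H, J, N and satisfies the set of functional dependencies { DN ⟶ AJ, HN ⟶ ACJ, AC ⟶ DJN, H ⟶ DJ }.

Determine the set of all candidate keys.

(H, N), (A, C, H)

Attribute H never appears on the right-hand side of any dependency, so H must belong to every candidate key.
{H}⁺ = {D, H, J}, which is not all of the schema, so we must add further attributes.
{H, N}⁺: HN→ACJ adds A, C, J; AC→DJN adds D → {A, C, D, H, J, N}. Minimal: {N}⁺ = {N}; {H}⁺ = {D, H, J} — none reach the full schema.
{A, C, H}⁺: AC→DJN adds D, J, N → {A, C, D, H, J, N}. Minimal: {C, H}⁺ = {C, D, H, J}; {A, H}⁺ = {A, D, H, J}; {A, C}⁺ = {A, C, D, J, N} — none reach the full schema.
Any other superkey contains one of these as a subset, so there are no further candidate keys.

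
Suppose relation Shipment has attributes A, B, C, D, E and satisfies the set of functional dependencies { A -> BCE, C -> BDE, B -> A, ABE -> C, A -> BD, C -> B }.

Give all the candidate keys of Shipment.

{A}⁺: A→BCE adds B, C, E; C→BDE adds D → {A, B, C, D, E}.
{B}⁺: B→A adds A; A→BD adds D; A→BCE adds C, E → {A, B, C, D, E}.
{C}⁺: C→BDE adds B, D, E; B→A adds A → {A, B, C, D, E}.

{A}; {B}; {C}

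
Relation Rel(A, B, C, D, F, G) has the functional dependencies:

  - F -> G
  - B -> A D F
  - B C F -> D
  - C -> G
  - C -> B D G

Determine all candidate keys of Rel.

Attribute C never appears on the right-hand side of any dependency, so C must belong to every candidate key.
{C}⁺ = {A, B, C, D, F, G}, which is all of the schema, so {C} is the only candidate key.

C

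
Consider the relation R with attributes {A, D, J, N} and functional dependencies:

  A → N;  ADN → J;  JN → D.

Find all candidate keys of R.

{A, D}; {A, J}

Attribute A never appears on the right-hand side of any dependency, so A must belong to every candidate key.
{A}⁺ = {A, N}, which is not all of the schema, so we must add further attributes.
{A, D}⁺: A→N adds N; ADN→J adds J → {A, D, J, N}. Minimal: {D}⁺ = {D}; {A}⁺ = {A, N} — none reach the full schema.
{A, J}⁺: A→N adds N; JN→D adds D → {A, D, J, N}. Minimal: {J}⁺ = {J}; {A}⁺ = {A, N} — none reach the full schema.
Any other superkey contains one of these as a subset, so there are no further candidate keys.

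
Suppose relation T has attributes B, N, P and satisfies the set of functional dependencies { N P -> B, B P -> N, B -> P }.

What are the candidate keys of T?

{B}, {N, P}

{B}⁺: B→P adds P; BP→N adds N → {B, N, P}.
{N, P}⁺: NP→B adds B → {B, N, P}. Minimal: {P}⁺ = {P}; {N}⁺ = {N} — none reach the full schema.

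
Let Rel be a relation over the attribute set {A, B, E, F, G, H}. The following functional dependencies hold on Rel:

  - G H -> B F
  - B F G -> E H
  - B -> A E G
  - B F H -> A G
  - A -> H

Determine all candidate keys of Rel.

{B}, {A, G}, {G, H}

{B}⁺: B→AEG adds A, E, G; A→H adds H; GH→BF adds F → {A, B, E, F, G, H}.
{A, G}⁺: A→H adds H; GH→BF adds B, F; BFG→EH adds E → {A, B, E, F, G, H}. Minimal: {G}⁺ = {G}; {A}⁺ = {A, H} — none reach the full schema.
{G, H}⁺: GH→BF adds B, F; BFG→EH adds E; B→AEG adds A → {A, B, E, F, G, H}. Minimal: {H}⁺ = {H}; {G}⁺ = {G} — none reach the full schema.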